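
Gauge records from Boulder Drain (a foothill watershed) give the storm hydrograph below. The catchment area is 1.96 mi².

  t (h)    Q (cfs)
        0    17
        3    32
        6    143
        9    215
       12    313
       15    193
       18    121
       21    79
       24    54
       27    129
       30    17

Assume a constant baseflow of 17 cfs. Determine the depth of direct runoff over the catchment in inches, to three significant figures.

Direct runoff: 0.0, 15.0, 126.0, 198.0, 296.0, 176.0, 104.0, 62.0, 37.0, 112.0, 0.0 cfs; ΣQ_DR = 1126 cfs.
V = ΣQ_DR · Δt = 1126 × 10800 s = 1.216 × 10^7 ft³.
Over A = 1.96 mi², depth = V / A = 2.67 in.

d ≈ 2.67 in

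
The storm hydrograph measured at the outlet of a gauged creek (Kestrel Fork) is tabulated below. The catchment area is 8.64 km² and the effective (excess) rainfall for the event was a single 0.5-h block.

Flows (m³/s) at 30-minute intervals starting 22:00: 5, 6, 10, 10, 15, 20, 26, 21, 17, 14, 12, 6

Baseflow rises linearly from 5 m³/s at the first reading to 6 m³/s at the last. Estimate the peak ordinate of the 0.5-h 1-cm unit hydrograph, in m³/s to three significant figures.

Direct runoff: 0.00, 0.91, 4.82, 4.73, 9.64, 14.55, 20.45, 15.36, 11.27, 8.18, 6.09, 0.00 m³/s; ΣQ_DR = 96.00 m³/s, peak = 20.45 m³/s.
Runoff depth d = ΣQ_DR·Δt / A = 96.00 × 1800 / (8.64 km²) = 20.00 mm.
The 1-cm UH is the DRH scaled by (10 mm)/d, so U_p = 20.45 × 10/20.00 = 10.2 m³/s.

U_p ≈ 10.2 m³/s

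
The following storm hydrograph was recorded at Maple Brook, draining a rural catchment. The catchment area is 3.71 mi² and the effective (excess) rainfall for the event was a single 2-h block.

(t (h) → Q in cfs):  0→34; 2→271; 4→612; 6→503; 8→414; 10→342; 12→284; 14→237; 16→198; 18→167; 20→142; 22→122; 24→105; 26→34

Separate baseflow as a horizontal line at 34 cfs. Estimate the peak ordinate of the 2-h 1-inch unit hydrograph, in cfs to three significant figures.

Direct runoff: 0.0, 237.0, 578.0, 469.0, 380.0, 308.0, 250.0, 203.0, 164.0, 133.0, 108.0, 88.0, 71.0, 0.0 cfs; ΣQ_DR = 2989 cfs, peak = 578.0 cfs.
Runoff depth d = ΣQ_DR·Δt / A = 2989 × 7200 / (3.71 mi²) = 2.497 in.
The 1-inch UH is the DRH scaled by (1 in)/d, so U_p = 578.0 × 1/2.497 = 231 cfs.

U_p ≈ 231 cfs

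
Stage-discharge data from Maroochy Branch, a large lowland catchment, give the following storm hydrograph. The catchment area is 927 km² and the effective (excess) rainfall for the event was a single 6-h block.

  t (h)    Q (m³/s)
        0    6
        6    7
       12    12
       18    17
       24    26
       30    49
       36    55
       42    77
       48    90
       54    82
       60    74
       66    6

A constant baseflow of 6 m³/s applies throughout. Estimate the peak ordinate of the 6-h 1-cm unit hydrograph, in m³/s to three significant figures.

U_p ≈ 84.0 m³/s

Direct runoff: 0.0, 1.0, 6.0, 11.0, 20.0, 43.0, 49.0, 71.0, 84.0, 76.0, 68.0, 0.0 m³/s; ΣQ_DR = 429.0 m³/s, peak = 84.0 m³/s.
Runoff depth d = ΣQ_DR·Δt / A = 429.0 × 21600 / (927 km²) = 9.996 mm.
The 1-cm UH is the DRH scaled by (10 mm)/d, so U_p = 84.0 × 10/9.996 = 84.0 m³/s.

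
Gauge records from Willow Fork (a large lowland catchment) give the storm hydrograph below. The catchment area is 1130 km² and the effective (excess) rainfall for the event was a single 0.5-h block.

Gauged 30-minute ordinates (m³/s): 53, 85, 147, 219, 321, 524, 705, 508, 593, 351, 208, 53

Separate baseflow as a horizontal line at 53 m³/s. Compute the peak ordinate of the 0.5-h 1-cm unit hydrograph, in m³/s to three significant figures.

U_p ≈ 1310 m³/s

Direct runoff: 0.0, 32.0, 94.0, 166.0, 268.0, 471.0, 652.0, 455.0, 540.0, 298.0, 155.0, 0.0 m³/s; ΣQ_DR = 3131 m³/s, peak = 652.0 m³/s.
Runoff depth d = ΣQ_DR·Δt / A = 3131 × 1800 / (1130 km²) = 4.987 mm.
The 1-cm UH is the DRH scaled by (10 mm)/d, so U_p = 652.0 × 10/4.987 = 1310 m³/s.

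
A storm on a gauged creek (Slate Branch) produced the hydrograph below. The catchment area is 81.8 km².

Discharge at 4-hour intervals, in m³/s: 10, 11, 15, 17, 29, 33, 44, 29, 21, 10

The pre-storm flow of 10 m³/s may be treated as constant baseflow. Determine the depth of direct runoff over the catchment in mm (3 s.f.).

d ≈ 20.9 mm

Direct runoff: 0.0, 1.0, 5.0, 7.0, 19.0, 23.0, 34.0, 19.0, 11.0, 0.0 m³/s; ΣQ_DR = 119.0 m³/s.
V = ΣQ_DR · Δt = 119.0 × 14400 s = 1.714 × 10^6 m³.
Over A = 81.8 km², depth = V / A = 20.9 mm.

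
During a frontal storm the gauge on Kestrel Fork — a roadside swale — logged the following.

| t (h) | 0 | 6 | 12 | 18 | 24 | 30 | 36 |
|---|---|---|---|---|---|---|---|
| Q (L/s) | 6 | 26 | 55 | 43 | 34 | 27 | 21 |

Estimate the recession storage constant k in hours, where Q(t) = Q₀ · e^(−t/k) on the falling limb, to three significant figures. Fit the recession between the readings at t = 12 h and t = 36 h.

k ≈ 24.9 h

On the falling limb, Q drops from 55 to 21 L/s between t = 12 h and t = 36 h (Δt = 24 h).
k = −Δt / ln(Q₂/Q₁) = −24 / ln(21/55) = 24.9 h.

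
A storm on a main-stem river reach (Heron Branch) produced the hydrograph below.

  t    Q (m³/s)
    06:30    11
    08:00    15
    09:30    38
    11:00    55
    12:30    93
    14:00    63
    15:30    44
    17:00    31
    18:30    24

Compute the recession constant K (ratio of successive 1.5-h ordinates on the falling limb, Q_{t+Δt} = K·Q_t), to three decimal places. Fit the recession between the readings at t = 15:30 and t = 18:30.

Using the recession-limb readings at t = 15:30 and t = 18:30: Q falls from 44 to 24 m³/s over 2 intervals.
K = (Q₂/Q₁)^(1/2) = (24/44)^(1/2) = 0.739.

K ≈ 0.739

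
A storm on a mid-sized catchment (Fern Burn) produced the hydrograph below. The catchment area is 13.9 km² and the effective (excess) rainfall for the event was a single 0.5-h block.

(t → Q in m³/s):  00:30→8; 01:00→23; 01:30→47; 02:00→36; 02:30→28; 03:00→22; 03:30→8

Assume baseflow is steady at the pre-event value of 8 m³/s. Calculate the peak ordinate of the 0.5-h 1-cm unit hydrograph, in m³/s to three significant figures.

U_p ≈ 26.0 m³/s

Direct runoff: 0.0, 15.0, 39.0, 28.0, 20.0, 14.0, 0.0 m³/s; ΣQ_DR = 116.0 m³/s, peak = 39.0 m³/s.
Runoff depth d = ΣQ_DR·Δt / A = 116.0 × 1800 / (13.9 km²) = 15.02 mm.
The 1-cm UH is the DRH scaled by (10 mm)/d, so U_p = 39.0 × 10/15.02 = 26.0 m³/s.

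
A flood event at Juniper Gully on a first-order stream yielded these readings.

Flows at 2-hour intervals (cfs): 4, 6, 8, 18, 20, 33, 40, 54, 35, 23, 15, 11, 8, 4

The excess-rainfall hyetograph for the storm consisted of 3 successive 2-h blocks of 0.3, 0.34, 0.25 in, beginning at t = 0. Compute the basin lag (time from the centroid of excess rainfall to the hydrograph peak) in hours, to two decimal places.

Centroid of excess rainfall: t_c = Σ P_i·t̄_i / ΣP_i = 2.8876 h (block centres at 1, 3, 5 h).
Hydrograph peak occurs at t = 14 h, so basin lag t_L = 14 − 2.8876 = 11.11 h.

t_L ≈ 11.11 h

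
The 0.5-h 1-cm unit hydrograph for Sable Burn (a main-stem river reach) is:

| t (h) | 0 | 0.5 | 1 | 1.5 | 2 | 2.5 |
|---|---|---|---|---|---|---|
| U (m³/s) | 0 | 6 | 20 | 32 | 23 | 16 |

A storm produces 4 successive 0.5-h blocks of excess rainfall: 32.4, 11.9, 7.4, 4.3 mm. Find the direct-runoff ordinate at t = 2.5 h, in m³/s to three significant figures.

By discrete convolution, Q_j = Σ (P_i / 10 mm) · U_{j−i}.
At t = 2.5 h (j=5): Q = (32.4/10)·16 + (11.9/10)·23 + (7.4/10)·32 + (4.3/10)·20 = 111 m³/s.

Q ≈ 111 m³/s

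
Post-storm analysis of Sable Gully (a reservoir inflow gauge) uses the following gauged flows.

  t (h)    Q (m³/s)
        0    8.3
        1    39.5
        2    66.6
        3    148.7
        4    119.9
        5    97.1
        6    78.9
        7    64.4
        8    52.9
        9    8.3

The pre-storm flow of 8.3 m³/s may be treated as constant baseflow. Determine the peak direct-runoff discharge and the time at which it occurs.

Q_p = 140.4 m³/s at t = 3 h

Subtracting baseflow gives direct-runoff ordinates: 0.0, 31.2, 58.3, 140.4, 111.6, 88.8, 70.6, 56.1, 44.6, 0.0 m³/s.
The maximum is 140.4 m³/s, occurring at the reading for t = 3 h.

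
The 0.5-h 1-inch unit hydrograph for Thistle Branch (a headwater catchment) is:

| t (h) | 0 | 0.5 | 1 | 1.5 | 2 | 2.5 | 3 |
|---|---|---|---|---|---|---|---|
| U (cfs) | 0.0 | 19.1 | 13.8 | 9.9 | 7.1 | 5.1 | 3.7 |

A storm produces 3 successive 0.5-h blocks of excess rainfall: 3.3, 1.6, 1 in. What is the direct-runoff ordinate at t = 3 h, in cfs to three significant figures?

Q ≈ 27.5 cfs

By discrete convolution, Q_j = Σ (P_i / 1 in) · U_{j−i}.
At t = 3 h (j=6): Q = (3.3/1)·3.7 + (1.6/1)·5.1 + (1/1)·7.1 = 27.5 cfs.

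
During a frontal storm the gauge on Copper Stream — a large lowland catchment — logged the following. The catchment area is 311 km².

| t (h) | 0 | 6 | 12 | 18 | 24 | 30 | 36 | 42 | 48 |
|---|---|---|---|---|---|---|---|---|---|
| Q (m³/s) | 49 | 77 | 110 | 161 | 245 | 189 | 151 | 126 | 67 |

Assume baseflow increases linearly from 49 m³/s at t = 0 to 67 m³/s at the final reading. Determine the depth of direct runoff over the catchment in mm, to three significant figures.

d ≈ 45.4 mm

Direct runoff: 0.00, 25.75, 56.50, 105.25, 187.00, 128.75, 88.50, 61.25, 0.00 m³/s; ΣQ_DR = 653.0 m³/s.
V = ΣQ_DR · Δt = 653.0 × 21600 s = 1.410 × 10^7 m³.
Over A = 311 km², depth = V / A = 45.4 mm.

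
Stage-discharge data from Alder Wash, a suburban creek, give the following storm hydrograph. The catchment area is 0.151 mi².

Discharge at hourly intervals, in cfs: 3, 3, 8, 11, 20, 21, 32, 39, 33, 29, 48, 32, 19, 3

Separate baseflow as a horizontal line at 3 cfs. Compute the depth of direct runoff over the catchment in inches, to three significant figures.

Direct runoff: 0.0, 0.0, 5.0, 8.0, 17.0, 18.0, 29.0, 36.0, 30.0, 26.0, 45.0, 29.0, 16.0, 0.0 cfs; ΣQ_DR = 259.0 cfs.
V = ΣQ_DR · Δt = 259.0 × 3600 s = 9.324 × 10^5 ft³.
Over A = 0.151 mi², depth = V / A = 2.66 in.

d ≈ 2.66 in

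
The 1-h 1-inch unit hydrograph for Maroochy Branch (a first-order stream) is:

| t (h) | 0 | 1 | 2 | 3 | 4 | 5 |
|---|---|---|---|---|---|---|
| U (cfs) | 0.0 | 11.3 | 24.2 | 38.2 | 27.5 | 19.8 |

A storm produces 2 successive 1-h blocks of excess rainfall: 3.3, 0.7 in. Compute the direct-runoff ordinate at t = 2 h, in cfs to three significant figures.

By discrete convolution, Q_j = Σ (P_i / 1 in) · U_{j−i}.
At t = 2 h (j=2): Q = (3.3/1)·24.2 + (0.7/1)·11.3 = 87.8 cfs.

Q ≈ 87.8 cfs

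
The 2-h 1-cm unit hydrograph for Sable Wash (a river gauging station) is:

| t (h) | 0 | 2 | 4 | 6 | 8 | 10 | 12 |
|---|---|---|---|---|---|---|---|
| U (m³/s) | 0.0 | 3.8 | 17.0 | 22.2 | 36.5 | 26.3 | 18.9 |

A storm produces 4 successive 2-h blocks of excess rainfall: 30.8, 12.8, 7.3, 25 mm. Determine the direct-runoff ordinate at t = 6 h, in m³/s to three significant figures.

By discrete convolution, Q_j = Σ (P_i / 10 mm) · U_{j−i}.
At t = 6 h (j=3): Q = (30.8/10)·22.2 + (12.8/10)·17.0 + (7.3/10)·3.8 + (25/10)·0.0 = 92.9 m³/s.

Q ≈ 92.9 m³/s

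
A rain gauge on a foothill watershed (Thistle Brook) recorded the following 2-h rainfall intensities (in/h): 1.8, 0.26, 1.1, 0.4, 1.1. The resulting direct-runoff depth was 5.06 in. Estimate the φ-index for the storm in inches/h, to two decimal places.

Only the 3 blocks with intensity above φ contribute runoff: 1.8, 1.1, 1.1 in/h.
Σ(I−φ)·Δt = d  ⇒  (1.8+1.1+1.1 − 3φ)·2 = 5.06
φ = (4.000 − 5.06/2) / 3 = 0.49 in/h.

φ ≈ 0.49 in/h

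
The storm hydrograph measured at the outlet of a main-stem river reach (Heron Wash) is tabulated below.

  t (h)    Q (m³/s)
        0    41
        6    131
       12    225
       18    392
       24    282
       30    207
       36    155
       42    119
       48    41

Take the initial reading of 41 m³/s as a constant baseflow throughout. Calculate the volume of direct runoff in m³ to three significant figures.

Direct-runoff ordinates (Q − Q_b): 0.0, 90.0, 184.0, 351.0, 241.0, 166.0, 114.0, 78.0, 0.0 m³/s.
ΣQ_DR = 1224 m³/s.
With Δt = 6 h = 21600 s, V = ΣQ_DR · Δt = 1224 × 21600 = 2.64 × 10^7 m³.

V ≈ 2.64 × 10^7 m³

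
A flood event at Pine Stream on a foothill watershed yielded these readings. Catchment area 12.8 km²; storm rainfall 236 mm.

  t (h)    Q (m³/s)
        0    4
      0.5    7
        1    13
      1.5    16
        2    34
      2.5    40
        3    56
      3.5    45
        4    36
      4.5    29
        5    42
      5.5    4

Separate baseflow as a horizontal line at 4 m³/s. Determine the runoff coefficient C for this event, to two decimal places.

C ≈ 0.17

ΣQ_DR = 278.0 m³/s; V = ΣQ_DR·Δt = 5.004 × 10^5 m³.
Runoff depth d = V / A = 39.09 mm.
C = d / P = 39.09 / 236 = 0.17.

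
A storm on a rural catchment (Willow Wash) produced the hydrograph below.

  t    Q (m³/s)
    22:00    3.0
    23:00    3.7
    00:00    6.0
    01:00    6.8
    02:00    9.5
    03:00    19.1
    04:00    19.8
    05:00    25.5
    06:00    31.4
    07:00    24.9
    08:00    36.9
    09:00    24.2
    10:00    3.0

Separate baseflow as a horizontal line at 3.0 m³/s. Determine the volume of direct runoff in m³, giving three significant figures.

V ≈ 6.29 × 10^5 m³

Direct-runoff ordinates (Q − Q_b): 0.0, 0.7, 3.0, 3.8, 6.5, 16.1, 16.8, 22.5, 28.4, 21.9, 33.9, 21.2, 0.0 m³/s.
ΣQ_DR = 174.8 m³/s.
With Δt = 1 h = 3600 s, V = ΣQ_DR · Δt = 174.8 × 3600 = 6.29 × 10^5 m³.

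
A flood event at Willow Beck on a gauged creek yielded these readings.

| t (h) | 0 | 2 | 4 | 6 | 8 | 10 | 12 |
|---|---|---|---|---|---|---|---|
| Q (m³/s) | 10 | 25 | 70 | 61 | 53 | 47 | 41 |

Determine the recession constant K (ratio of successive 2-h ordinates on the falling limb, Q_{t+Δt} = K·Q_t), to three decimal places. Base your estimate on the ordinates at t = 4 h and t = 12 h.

K ≈ 0.875

Using the recession-limb readings at t = 4 h and t = 12 h: Q falls from 70 to 41 m³/s over 4 intervals.
K = (Q₂/Q₁)^(1/4) = (41/70)^(1/4) = 0.875.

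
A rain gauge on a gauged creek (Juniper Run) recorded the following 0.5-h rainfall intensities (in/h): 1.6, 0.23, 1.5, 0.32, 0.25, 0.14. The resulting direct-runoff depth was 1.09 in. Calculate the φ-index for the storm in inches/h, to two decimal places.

φ ≈ 0.46 in/h

Only the 2 blocks with intensity above φ contribute runoff: 1.6, 1.5 in/h.
Σ(I−φ)·Δt = d  ⇒  (1.6+1.5 − 2φ)·0.5 = 1.09
φ = (3.100 − 1.09/0.5) / 2 = 0.46 in/h.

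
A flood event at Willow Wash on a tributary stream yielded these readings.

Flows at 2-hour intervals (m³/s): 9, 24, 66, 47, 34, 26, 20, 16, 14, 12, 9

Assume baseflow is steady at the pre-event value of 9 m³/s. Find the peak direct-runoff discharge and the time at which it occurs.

Subtracting baseflow gives direct-runoff ordinates: 0.0, 15.0, 57.0, 38.0, 25.0, 17.0, 11.0, 7.0, 5.0, 3.0, 0.0 m³/s.
The maximum is 57.0 m³/s, occurring at the reading for t = 4 h.

Q_p = 57.0 m³/s at t = 4 h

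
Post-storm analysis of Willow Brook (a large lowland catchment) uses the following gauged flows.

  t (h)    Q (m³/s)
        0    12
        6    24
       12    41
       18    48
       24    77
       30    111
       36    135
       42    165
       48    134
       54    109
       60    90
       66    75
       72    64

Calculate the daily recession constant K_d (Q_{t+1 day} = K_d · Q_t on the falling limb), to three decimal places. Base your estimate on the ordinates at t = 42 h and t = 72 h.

Between t = 42 h and t = 72 h the flow falls from 165 to 64 m³/s over 5×6 h = 30 h.
Per-interval ratio K = (64/165)^(1/5) = 0.8274; K_d = K^(24/6) = 0.469.

K_d ≈ 0.469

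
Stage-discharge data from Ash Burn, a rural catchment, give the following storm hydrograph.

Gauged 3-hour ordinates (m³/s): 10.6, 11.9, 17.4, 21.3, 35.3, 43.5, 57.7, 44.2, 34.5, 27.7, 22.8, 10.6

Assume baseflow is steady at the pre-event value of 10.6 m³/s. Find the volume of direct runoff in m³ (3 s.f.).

Direct-runoff ordinates (Q − Q_b): 0.0, 1.3, 6.8, 10.7, 24.7, 32.9, 47.1, 33.6, 23.9, 17.1, 12.2, 0.0 m³/s.
ΣQ_DR = 210.3 m³/s.
With Δt = 3 h = 10800 s, V = ΣQ_DR · Δt = 210.3 × 10800 = 2.27 × 10^6 m³.

V ≈ 2.27 × 10^6 m³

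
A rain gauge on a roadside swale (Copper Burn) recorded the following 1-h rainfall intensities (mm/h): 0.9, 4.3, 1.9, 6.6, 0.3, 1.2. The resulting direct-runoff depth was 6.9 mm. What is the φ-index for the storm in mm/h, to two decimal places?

φ ≈ 2.00 mm/h

Only the 2 blocks with intensity above φ contribute runoff: 4.3, 6.6 mm/h.
Σ(I−φ)·Δt = d  ⇒  (4.3+6.6 − 2φ)·1 = 6.9
φ = (10.90 − 6.9/1) / 2 = 2.00 mm/h.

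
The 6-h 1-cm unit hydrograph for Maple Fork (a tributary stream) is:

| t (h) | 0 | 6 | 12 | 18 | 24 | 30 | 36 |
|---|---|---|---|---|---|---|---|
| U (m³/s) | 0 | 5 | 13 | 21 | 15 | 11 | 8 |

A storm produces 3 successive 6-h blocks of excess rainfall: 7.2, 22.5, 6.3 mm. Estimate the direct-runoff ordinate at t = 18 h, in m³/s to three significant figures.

Q ≈ 47.5 m³/s

By discrete convolution, Q_j = Σ (P_i / 10 mm) · U_{j−i}.
At t = 18 h (j=3): Q = (7.2/10)·21 + (22.5/10)·13 + (6.3/10)·5 = 47.5 m³/s.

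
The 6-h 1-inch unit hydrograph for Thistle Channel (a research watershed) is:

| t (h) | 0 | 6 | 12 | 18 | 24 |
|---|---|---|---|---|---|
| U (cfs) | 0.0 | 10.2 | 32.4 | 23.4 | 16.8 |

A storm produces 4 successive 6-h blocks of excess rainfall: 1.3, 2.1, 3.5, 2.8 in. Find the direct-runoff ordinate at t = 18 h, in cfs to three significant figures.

Q ≈ 134 cfs

By discrete convolution, Q_j = Σ (P_i / 1 in) · U_{j−i}.
At t = 18 h (j=3): Q = (1.3/1)·23.4 + (2.1/1)·32.4 + (3.5/1)·10.2 + (2.8/1)·0.0 = 134 cfs.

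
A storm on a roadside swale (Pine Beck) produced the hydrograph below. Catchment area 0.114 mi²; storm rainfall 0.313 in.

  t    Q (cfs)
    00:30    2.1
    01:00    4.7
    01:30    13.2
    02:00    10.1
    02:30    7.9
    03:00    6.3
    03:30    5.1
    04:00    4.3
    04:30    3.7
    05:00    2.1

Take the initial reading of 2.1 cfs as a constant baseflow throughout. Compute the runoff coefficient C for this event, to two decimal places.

C ≈ 0.84

ΣQ_DR = 38.50 cfs; V = ΣQ_DR·Δt = 69300 ft³.
Runoff depth d = V / A = 0.2617 in.
C = d / P = 0.2617 / 0.313 = 0.84.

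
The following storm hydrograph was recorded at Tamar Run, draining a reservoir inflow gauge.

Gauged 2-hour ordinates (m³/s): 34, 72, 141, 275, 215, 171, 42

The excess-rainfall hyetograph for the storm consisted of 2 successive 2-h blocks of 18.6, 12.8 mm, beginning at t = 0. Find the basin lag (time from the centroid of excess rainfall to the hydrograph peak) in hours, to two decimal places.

t_L ≈ 4.18 h

Centroid of excess rainfall: t_c = Σ P_i·t̄_i / ΣP_i = 1.8153 h (block centres at 1, 3 h).
Hydrograph peak occurs at t = 6 h, so basin lag t_L = 6 − 1.8153 = 4.18 h.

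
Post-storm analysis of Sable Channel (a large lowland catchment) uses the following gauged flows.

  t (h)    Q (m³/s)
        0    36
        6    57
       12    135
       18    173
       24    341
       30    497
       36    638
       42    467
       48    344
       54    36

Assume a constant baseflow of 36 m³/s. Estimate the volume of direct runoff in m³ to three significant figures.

V ≈ 5.11 × 10^7 m³

Direct-runoff ordinates (Q − Q_b): 0.0, 21.0, 99.0, 137.0, 305.0, 461.0, 602.0, 431.0, 308.0, 0.0 m³/s.
ΣQ_DR = 2364 m³/s.
With Δt = 6 h = 21600 s, V = ΣQ_DR · Δt = 2364 × 21600 = 5.11 × 10^7 m³.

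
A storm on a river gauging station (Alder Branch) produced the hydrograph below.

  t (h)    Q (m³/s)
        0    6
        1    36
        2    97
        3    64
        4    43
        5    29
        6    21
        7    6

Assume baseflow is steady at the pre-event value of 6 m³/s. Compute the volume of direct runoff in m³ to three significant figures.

V ≈ 9.14 × 10^5 m³

Direct-runoff ordinates (Q − Q_b): 0.0, 30.0, 91.0, 58.0, 37.0, 23.0, 15.0, 0.0 m³/s.
ΣQ_DR = 254.0 m³/s.
With Δt = 1 h = 3600 s, V = ΣQ_DR · Δt = 254.0 × 3600 = 9.14 × 10^5 m³.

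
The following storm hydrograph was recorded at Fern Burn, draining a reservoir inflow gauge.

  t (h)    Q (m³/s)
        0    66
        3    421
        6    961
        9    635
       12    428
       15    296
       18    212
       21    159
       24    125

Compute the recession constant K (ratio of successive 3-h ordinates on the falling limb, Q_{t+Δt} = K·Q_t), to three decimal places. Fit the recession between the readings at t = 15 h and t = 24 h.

K ≈ 0.750

Using the recession-limb readings at t = 15 h and t = 24 h: Q falls from 296 to 125 m³/s over 3 intervals.
K = (Q₂/Q₁)^(1/3) = (125/296)^(1/3) = 0.750.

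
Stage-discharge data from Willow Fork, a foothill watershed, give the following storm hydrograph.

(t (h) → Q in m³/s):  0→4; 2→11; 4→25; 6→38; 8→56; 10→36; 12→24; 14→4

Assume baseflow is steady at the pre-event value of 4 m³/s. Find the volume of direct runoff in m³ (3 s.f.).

Direct-runoff ordinates (Q − Q_b): 0.0, 7.0, 21.0, 34.0, 52.0, 32.0, 20.0, 0.0 m³/s.
ΣQ_DR = 166.0 m³/s.
With Δt = 2 h = 7200 s, V = ΣQ_DR · Δt = 166.0 × 7200 = 1.20 × 10^6 m³.

V ≈ 1.20 × 10^6 m³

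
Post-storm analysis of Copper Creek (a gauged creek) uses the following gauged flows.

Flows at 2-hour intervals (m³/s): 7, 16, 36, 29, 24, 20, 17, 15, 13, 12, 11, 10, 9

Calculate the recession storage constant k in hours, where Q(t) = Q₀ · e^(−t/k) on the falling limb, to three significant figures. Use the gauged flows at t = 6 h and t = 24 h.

k ≈ 15.4 h

On the falling limb, Q drops from 29 to 9 m³/s between t = 6 h and t = 24 h (Δt = 18 h).
k = −Δt / ln(Q₂/Q₁) = −18 / ln(9/29) = 15.4 h.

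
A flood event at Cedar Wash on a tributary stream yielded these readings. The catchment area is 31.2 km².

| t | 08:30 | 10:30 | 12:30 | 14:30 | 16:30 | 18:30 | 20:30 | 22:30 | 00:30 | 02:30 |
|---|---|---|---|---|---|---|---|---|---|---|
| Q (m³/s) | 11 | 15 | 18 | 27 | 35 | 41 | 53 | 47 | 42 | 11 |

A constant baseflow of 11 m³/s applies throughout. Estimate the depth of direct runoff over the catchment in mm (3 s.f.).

Direct runoff: 0.0, 4.0, 7.0, 16.0, 24.0, 30.0, 42.0, 36.0, 31.0, 0.0 m³/s; ΣQ_DR = 190.0 m³/s.
V = ΣQ_DR · Δt = 190.0 × 7200 s = 1.368 × 10^6 m³.
Over A = 31.2 km², depth = V / A = 43.8 mm.

d ≈ 43.8 mm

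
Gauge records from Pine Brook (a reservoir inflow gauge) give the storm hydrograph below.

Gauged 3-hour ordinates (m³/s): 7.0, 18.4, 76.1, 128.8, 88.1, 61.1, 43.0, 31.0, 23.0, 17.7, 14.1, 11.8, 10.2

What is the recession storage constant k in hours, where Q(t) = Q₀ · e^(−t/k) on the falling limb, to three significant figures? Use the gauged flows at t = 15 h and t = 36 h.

On the falling limb, Q drops from 61.1 to 10.2 m³/s between t = 15 h and t = 36 h (Δt = 21 h).
k = −Δt / ln(Q₂/Q₁) = −21 / ln(10.2/61.1) = 11.7 h.

k ≈ 11.7 h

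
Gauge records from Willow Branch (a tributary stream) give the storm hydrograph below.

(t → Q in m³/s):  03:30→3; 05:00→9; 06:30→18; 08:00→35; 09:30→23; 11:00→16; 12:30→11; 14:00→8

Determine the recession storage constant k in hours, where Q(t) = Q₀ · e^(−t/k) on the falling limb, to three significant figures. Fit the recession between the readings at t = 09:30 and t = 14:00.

On the falling limb, Q drops from 23 to 8 m³/s between t = 09:30 and t = 14:00 (Δt = 4.5 h).
k = −Δt / ln(Q₂/Q₁) = −4.5 / ln(8/23) = 4.26 h.

k ≈ 4.26 h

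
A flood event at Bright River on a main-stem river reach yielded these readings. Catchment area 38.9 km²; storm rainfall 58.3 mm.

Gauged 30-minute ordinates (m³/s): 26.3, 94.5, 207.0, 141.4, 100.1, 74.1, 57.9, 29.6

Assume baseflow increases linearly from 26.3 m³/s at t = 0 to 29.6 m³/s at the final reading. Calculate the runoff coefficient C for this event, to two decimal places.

ΣQ_DR = 507.3 m³/s; V = ΣQ_DR·Δt = 9.131 × 10^5 m³.
Runoff depth d = V / A = 23.47 mm.
C = d / P = 23.47 / 58.3 = 0.40.

C ≈ 0.40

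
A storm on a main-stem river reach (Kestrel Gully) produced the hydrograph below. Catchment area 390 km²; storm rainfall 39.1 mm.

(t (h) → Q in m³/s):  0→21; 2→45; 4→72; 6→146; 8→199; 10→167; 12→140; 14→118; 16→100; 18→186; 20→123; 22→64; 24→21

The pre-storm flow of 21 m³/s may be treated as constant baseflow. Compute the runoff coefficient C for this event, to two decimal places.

C ≈ 0.53

ΣQ_DR = 1129 m³/s; V = ΣQ_DR·Δt = 8.129 × 10^6 m³.
Runoff depth d = V / A = 20.84 mm.
C = d / P = 20.84 / 39.1 = 0.53.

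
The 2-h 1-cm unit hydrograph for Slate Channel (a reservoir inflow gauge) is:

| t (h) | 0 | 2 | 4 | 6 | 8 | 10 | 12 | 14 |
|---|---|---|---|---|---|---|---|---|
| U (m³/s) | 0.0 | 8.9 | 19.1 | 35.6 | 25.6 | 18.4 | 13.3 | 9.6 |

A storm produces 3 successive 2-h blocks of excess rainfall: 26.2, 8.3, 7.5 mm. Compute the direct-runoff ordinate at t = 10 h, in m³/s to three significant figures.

By discrete convolution, Q_j = Σ (P_i / 10 mm) · U_{j−i}.
At t = 10 h (j=5): Q = (26.2/10)·18.4 + (8.3/10)·25.6 + (7.5/10)·35.6 = 96.2 m³/s.

Q ≈ 96.2 m³/s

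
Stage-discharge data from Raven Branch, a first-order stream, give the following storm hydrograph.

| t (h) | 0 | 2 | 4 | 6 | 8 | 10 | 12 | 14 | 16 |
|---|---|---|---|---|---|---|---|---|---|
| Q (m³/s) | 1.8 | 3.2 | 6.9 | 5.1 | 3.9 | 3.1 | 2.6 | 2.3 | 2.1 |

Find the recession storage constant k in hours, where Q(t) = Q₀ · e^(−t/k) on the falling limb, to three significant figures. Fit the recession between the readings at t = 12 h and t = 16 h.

On the falling limb, Q drops from 2.6 to 2.1 m³/s between t = 12 h and t = 16 h (Δt = 4 h).
k = −Δt / ln(Q₂/Q₁) = −4 / ln(2.1/2.6) = 18.7 h.

k ≈ 18.7 h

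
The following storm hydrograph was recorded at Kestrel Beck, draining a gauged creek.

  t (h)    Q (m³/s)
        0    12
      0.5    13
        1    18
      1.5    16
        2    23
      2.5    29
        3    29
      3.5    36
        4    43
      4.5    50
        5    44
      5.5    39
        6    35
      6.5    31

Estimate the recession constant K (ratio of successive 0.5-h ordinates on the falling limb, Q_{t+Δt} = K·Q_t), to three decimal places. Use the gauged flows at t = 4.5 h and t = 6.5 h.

K ≈ 0.887

Using the recession-limb readings at t = 4.5 h and t = 6.5 h: Q falls from 50 to 31 m³/s over 4 intervals.
K = (Q₂/Q₁)^(1/4) = (31/50)^(1/4) = 0.887.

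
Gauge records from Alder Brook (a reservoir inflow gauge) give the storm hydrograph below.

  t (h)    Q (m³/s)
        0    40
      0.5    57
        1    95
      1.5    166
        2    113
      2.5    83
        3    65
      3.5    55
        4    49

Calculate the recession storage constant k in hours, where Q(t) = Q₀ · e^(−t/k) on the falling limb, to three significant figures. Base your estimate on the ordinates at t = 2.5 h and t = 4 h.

k ≈ 2.85 h

On the falling limb, Q drops from 83 to 49 m³/s between t = 2.5 h and t = 4 h (Δt = 1.5 h).
k = −Δt / ln(Q₂/Q₁) = −1.5 / ln(49/83) = 2.85 h.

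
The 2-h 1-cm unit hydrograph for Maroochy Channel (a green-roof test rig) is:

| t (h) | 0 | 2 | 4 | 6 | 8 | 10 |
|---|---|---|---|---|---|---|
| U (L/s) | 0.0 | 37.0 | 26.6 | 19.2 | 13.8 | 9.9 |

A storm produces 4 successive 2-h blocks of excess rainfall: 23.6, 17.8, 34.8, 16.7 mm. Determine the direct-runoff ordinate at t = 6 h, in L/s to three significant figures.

By discrete convolution, Q_j = Σ (P_i / 10 mm) · U_{j−i}.
At t = 6 h (j=3): Q = (23.6/10)·19.2 + (17.8/10)·26.6 + (34.8/10)·37.0 + (16.7/10)·0.0 = 221 L/s.

Q ≈ 221 L/s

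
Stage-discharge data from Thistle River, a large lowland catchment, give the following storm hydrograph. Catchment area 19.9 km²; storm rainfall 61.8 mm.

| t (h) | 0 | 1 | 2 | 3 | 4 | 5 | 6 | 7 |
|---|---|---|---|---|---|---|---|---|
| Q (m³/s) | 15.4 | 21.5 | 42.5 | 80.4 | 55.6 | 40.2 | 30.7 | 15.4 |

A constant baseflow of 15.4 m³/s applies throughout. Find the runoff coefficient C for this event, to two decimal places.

ΣQ_DR = 178.5 m³/s; V = ΣQ_DR·Δt = 6.426 × 10^5 m³.
Runoff depth d = V / A = 32.29 mm.
C = d / P = 32.29 / 61.8 = 0.52.

C ≈ 0.52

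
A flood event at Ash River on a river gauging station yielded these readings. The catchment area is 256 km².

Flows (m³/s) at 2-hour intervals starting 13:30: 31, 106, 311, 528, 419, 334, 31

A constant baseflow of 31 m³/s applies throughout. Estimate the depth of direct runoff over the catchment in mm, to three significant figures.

d ≈ 43.4 mm

Direct runoff: 0.0, 75.0, 280.0, 497.0, 388.0, 303.0, 0.0 m³/s; ΣQ_DR = 1543 m³/s.
V = ΣQ_DR · Δt = 1543 × 7200 s = 1.111 × 10^7 m³.
Over A = 256 km², depth = V / A = 43.4 mm.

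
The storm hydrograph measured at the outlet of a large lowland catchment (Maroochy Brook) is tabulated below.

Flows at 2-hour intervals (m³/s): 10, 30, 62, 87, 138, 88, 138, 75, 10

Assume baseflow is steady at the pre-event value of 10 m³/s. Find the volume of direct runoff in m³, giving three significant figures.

V ≈ 3.95 × 10^6 m³

Direct-runoff ordinates (Q − Q_b): 0.0, 20.0, 52.0, 77.0, 128.0, 78.0, 128.0, 65.0, 0.0 m³/s.
ΣQ_DR = 548.0 m³/s.
With Δt = 2 h = 7200 s, V = ΣQ_DR · Δt = 548.0 × 7200 = 3.95 × 10^6 m³.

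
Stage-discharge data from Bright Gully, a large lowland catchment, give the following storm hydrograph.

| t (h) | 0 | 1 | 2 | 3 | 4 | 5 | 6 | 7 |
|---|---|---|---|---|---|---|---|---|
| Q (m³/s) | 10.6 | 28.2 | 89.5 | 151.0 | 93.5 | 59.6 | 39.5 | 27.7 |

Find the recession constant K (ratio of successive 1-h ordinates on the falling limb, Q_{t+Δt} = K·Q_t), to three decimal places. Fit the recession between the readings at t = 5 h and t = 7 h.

Using the recession-limb readings at t = 5 h and t = 7 h: Q falls from 59.6 to 27.7 m³/s over 2 intervals.
K = (Q₂/Q₁)^(1/2) = (27.7/59.6)^(1/2) = 0.682.

K ≈ 0.682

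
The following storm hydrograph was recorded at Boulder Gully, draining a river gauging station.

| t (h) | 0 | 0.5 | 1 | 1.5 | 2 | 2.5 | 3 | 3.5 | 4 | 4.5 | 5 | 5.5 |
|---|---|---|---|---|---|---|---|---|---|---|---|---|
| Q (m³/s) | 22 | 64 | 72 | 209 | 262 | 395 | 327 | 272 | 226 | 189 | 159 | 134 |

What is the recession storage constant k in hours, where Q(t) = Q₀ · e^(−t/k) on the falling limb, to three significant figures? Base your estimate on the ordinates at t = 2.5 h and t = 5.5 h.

On the falling limb, Q drops from 395 to 134 m³/s between t = 2.5 h and t = 5.5 h (Δt = 3 h).
k = −Δt / ln(Q₂/Q₁) = −3 / ln(134/395) = 2.78 h.

k ≈ 2.78 h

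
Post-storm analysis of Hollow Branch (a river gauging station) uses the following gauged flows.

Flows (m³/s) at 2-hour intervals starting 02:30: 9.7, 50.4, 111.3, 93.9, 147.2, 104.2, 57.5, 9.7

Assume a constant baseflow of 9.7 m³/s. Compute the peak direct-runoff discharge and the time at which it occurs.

Q_p = 137.5 m³/s at t = 10:30

Subtracting baseflow gives direct-runoff ordinates: 0.0, 40.7, 101.6, 84.2, 137.5, 94.5, 47.8, 0.0 m³/s.
The maximum is 137.5 m³/s, occurring at the reading for t = 10:30.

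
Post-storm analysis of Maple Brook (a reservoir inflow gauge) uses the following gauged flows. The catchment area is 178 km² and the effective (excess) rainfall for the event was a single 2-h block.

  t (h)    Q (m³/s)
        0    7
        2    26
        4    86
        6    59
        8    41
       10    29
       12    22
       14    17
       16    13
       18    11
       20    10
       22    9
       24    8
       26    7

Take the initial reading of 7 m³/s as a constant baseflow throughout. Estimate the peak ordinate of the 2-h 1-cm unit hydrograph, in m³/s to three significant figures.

Direct runoff: 0.0, 19.0, 79.0, 52.0, 34.0, 22.0, 15.0, 10.0, 6.0, 4.0, 3.0, 2.0, 1.0, 0.0 m³/s; ΣQ_DR = 247.0 m³/s, peak = 79.0 m³/s.
Runoff depth d = ΣQ_DR·Δt / A = 247.0 × 7200 / (178 km²) = 9.991 mm.
The 1-cm UH is the DRH scaled by (10 mm)/d, so U_p = 79.0 × 10/9.991 = 79.1 m³/s.

U_p ≈ 79.1 m³/s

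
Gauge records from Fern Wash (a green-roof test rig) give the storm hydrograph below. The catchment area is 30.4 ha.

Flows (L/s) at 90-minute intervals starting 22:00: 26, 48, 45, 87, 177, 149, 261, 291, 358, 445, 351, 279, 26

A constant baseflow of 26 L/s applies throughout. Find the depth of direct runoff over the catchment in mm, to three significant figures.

d ≈ 39.2 mm

Direct runoff: 0.0, 22.0, 19.0, 61.0, 151.0, 123.0, 235.0, 265.0, 332.0, 419.0, 325.0, 253.0, 0.0 L/s; ΣQ_DR = 2205 L/s.
V = ΣQ_DR · Δt = 2205 × 5400 s = 1.191 × 10^7 L.
Over A = 30.4 ha, depth = V / A = 39.2 mm.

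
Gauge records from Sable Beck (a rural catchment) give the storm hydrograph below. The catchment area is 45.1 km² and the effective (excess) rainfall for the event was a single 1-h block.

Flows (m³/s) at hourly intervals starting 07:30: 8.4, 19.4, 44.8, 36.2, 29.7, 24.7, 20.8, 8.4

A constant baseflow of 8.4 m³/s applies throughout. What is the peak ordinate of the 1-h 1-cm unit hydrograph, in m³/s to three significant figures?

Direct runoff: 0.0, 11.0, 36.4, 27.8, 21.3, 16.3, 12.4, 0.0 m³/s; ΣQ_DR = 125.2 m³/s, peak = 36.4 m³/s.
Runoff depth d = ΣQ_DR·Δt / A = 125.2 × 3600 / (45.1 km²) = 9.994 mm.
The 1-cm UH is the DRH scaled by (10 mm)/d, so U_p = 36.4 × 10/9.994 = 36.4 m³/s.

U_p ≈ 36.4 m³/s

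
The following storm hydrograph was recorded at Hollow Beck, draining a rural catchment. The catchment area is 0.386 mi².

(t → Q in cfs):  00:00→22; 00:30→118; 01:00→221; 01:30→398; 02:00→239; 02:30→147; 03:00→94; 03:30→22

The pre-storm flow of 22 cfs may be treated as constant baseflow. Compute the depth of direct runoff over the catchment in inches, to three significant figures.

d ≈ 2.18 in

Direct runoff: 0.0, 96.0, 199.0, 376.0, 217.0, 125.0, 72.0, 0.0 cfs; ΣQ_DR = 1085 cfs.
V = ΣQ_DR · Δt = 1085 × 1800 s = 1.953 × 10^6 ft³.
Over A = 0.386 mi², depth = V / A = 2.18 in.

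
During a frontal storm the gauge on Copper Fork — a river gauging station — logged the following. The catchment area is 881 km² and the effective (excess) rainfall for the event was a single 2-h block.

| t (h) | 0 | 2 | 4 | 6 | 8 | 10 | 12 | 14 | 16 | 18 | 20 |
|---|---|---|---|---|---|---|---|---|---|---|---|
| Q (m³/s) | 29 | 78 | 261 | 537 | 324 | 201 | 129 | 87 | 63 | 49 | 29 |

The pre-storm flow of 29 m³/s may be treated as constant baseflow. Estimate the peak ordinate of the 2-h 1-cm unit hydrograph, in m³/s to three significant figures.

Direct runoff: 0.0, 49.0, 232.0, 508.0, 295.0, 172.0, 100.0, 58.0, 34.0, 20.0, 0.0 m³/s; ΣQ_DR = 1468 m³/s, peak = 508.0 m³/s.
Runoff depth d = ΣQ_DR·Δt / A = 1468 × 7200 / (881 km²) = 12.00 mm.
The 1-cm UH is the DRH scaled by (10 mm)/d, so U_p = 508.0 × 10/12.00 = 423 m³/s.

U_p ≈ 423 m³/s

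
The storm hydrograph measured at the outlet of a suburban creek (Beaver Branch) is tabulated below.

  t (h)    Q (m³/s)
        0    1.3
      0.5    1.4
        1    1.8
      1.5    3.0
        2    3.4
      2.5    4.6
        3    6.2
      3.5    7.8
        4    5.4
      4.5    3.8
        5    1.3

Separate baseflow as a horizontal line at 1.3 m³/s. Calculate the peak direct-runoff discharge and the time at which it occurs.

Subtracting baseflow gives direct-runoff ordinates: 0.0, 0.1, 0.5, 1.7, 2.1, 3.3, 4.9, 6.5, 4.1, 2.5, 0.0 m³/s.
The maximum is 6.5 m³/s, occurring at the reading for t = 3.5 h.

Q_p = 6.5 m³/s at t = 3.5 h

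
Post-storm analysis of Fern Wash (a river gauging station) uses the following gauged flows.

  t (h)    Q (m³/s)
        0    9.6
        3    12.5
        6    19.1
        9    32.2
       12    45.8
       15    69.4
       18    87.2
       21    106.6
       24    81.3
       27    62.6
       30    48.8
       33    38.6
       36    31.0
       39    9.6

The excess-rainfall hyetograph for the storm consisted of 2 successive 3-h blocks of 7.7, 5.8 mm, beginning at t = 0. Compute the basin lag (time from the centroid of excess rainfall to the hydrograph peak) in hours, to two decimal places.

Centroid of excess rainfall: t_c = Σ P_i·t̄_i / ΣP_i = 2.7889 h (block centres at 1.5, 4.5 h).
Hydrograph peak occurs at t = 21 h, so basin lag t_L = 21 − 2.7889 = 18.21 h.

t_L ≈ 18.21 h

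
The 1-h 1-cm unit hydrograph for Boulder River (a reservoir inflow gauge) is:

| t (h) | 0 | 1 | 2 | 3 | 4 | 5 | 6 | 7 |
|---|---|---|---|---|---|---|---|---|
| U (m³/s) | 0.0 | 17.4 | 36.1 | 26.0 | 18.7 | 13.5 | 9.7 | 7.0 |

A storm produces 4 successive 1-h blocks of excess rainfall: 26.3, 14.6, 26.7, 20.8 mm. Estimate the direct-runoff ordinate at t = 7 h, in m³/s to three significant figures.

Q ≈ 108 m³/s

By discrete convolution, Q_j = Σ (P_i / 10 mm) · U_{j−i}.
At t = 7 h (j=7): Q = (26.3/10)·7.0 + (14.6/10)·9.7 + (26.7/10)·13.5 + (20.8/10)·18.7 = 108 m³/s.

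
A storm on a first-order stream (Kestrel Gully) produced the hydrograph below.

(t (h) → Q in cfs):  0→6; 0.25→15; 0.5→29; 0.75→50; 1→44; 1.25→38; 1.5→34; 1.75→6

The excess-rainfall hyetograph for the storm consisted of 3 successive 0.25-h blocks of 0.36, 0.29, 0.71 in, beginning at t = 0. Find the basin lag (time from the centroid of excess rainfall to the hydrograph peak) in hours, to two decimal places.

t_L ≈ 0.31 h

Centroid of excess rainfall: t_c = Σ P_i·t̄_i / ΣP_i = 0.4393 h (block centres at 0.125, 0.375, 0.625 h).
Hydrograph peak occurs at t = 0.75 h, so basin lag t_L = 0.75 − 0.4393 = 0.31 h.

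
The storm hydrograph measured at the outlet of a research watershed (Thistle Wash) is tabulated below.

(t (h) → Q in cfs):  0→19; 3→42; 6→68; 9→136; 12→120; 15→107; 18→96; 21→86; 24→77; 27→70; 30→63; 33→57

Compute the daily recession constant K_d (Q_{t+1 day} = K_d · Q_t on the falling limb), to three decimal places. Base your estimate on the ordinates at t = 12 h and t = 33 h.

K_d ≈ 0.427

Between t = 12 h and t = 33 h the flow falls from 120 to 57 cfs over 7×3 h = 21 h.
Per-interval ratio K = (57/120)^(1/7) = 0.8991; K_d = K^(24/3) = 0.427.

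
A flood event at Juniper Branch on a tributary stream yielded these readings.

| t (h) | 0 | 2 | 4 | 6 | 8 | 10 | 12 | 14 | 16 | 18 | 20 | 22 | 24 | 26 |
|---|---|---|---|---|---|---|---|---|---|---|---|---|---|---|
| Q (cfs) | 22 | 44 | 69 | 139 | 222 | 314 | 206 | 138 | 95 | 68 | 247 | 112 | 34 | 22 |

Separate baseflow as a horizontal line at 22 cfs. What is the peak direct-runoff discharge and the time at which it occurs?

Subtracting baseflow gives direct-runoff ordinates: 0.0, 22.0, 47.0, 117.0, 200.0, 292.0, 184.0, 116.0, 73.0, 46.0, 225.0, 90.0, 12.0, 0.0 cfs.
The maximum is 292.0 cfs, occurring at the reading for t = 10 h.

Q_p = 292.0 cfs at t = 10 h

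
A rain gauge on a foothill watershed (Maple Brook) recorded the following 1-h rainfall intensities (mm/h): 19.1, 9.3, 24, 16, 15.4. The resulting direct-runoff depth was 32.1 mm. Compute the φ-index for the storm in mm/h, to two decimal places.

Only the 4 blocks with intensity above φ contribute runoff: 19.1, 24, 16, 15.4 mm/h.
Σ(I−φ)·Δt = d  ⇒  (19.1+24+16+15.4 − 4φ)·1 = 32.1
φ = (74.50 − 32.1/1) / 4 = 10.60 mm/h.

φ ≈ 10.60 mm/h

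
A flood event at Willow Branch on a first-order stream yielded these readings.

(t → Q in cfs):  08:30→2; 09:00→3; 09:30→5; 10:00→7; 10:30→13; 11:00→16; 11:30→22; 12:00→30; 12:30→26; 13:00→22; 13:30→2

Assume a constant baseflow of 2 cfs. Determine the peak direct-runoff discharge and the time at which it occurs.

Q_p = 28.0 cfs at t = 12:00

Subtracting baseflow gives direct-runoff ordinates: 0.0, 1.0, 3.0, 5.0, 11.0, 14.0, 20.0, 28.0, 24.0, 20.0, 0.0 cfs.
The maximum is 28.0 cfs, occurring at the reading for t = 12:00.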